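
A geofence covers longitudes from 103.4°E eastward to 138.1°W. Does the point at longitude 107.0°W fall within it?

Band width going east from +103.4° to -138.1°: ((-138.1 − 103.4) mod 360) = 118.5°.
Offset of -107.0° east of the west edge: ((-107.0 − 103.4) mod 360) = 149.6°.
149.6° > 118.5° ⇒ outside.

No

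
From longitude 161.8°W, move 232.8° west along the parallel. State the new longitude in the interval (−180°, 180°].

34.6°W

Start at -161.8°; shift −232.8° → -394.6°.
-394.6° lies outside (−180°, 180°]; add 360° → -34.6°.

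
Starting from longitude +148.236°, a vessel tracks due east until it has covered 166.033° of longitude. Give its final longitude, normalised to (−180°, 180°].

-45.731°

Start at +148.236°; shift +166.033° → +314.269°.
+314.269° lies outside (−180°, 180°]; subtract 360° → -45.731°.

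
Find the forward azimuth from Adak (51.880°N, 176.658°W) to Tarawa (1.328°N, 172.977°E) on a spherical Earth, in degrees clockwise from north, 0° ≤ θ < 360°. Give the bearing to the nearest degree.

193°

Δλ = 172.977 − -176.658 = 349.635°; wrapped into (−180°, 180°]: -10.365°.
θ = atan2( sin Δλ · cos φ₂ , cos φ₁ · sin φ₂ − sin φ₁ · cos φ₂ · cos Δλ )
  = atan2(-0.17987, -0.75937) = -166.674° → normalised to [0°, 360°): 193.326°.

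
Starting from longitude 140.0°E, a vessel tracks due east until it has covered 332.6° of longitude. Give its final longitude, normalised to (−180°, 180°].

Start at +140.0°; shift +332.6° → +472.6°.
+472.6° lies outside (−180°, 180°]; subtract 360° → +112.6°.

112.6°E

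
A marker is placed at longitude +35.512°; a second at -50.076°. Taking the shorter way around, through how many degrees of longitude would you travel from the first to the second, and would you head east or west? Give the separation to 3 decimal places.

85.588° west

Raw difference: -50.076 − 35.512 = -85.588°.
Normalise into (−180°, 180°]: -85.588° stays -85.588°.
Negative ⇒ the second point lies to the west; separation 85.588°.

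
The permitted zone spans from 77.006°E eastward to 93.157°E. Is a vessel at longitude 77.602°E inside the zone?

Yes

Band width going east from +77.006° to +93.157°: ((93.157 − 77.006) mod 360) = 16.151°.
Offset of +77.602° east of the west edge: ((77.602 − 77.006) mod 360) = 0.596°.
0.596° ≤ 16.151° ⇒ inside.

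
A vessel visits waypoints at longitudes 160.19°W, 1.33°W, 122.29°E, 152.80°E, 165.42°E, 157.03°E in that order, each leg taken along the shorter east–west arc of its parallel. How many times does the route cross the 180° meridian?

Leg 1: -160.19° → -1.33°, shortest Δλ = 158.86° (east) — does not cross 180°.
Leg 2: -1.33° → +122.29°, shortest Δλ = 123.62° (east) — does not cross 180°.
Leg 3: +122.29° → +152.80°, shortest Δλ = 30.51° (east) — does not cross 180°.
Leg 4: +152.80° → +165.42°, shortest Δλ = 12.62° (east) — does not cross 180°.
Leg 5: +165.42° → +157.03°, shortest Δλ = -8.39° (west) — does not cross 180°.
Total crossings: 0.

0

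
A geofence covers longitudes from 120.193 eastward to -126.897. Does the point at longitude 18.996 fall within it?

Band width going east from +120.193° to -126.897°: ((-126.897 − 120.193) mod 360) = 112.910°.
Offset of +18.996° east of the west edge: ((18.996 − 120.193) mod 360) = 258.803°.
258.803° > 112.910° ⇒ outside.

No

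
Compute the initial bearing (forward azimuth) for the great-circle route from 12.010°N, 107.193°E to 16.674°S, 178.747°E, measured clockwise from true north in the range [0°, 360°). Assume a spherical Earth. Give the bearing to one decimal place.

110.7°

Δλ = 178.747 − 107.193 = 71.554°.
θ = atan2( sin Δλ · cos φ₂ , cos φ₁ · sin φ₂ − sin φ₁ · cos φ₂ · cos Δλ )
  = atan2(0.90874, -0.34372) = 110.718° → normalised to [0°, 360°): 110.718°.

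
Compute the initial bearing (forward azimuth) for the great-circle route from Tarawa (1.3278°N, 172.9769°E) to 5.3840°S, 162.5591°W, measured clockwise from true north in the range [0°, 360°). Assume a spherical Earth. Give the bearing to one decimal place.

105.6°

Δλ = -162.5591 − 172.9769 = -335.5360°; wrapped into (−180°, 180°]: 24.4640°.
θ = atan2( sin Δλ · cos φ₂ , cos φ₁ · sin φ₂ − sin φ₁ · cos φ₂ · cos Δλ )
  = atan2(0.41229, -0.11480) = 105.560° → normalised to [0°, 360°): 105.560°.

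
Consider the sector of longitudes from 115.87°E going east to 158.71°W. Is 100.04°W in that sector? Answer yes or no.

No

Band width going east from +115.87° to -158.71°: ((-158.71 − 115.87) mod 360) = 85.42°.
Offset of -100.04° east of the west edge: ((-100.04 − 115.87) mod 360) = 144.09°.
144.09° > 85.42° ⇒ outside.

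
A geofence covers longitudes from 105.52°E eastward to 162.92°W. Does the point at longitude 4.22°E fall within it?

Band width going east from +105.52° to -162.92°: ((-162.92 − 105.52) mod 360) = 91.56°.
Offset of +4.22° east of the west edge: ((4.22 − 105.52) mod 360) = 258.70°.
258.70° > 91.56° ⇒ outside.

No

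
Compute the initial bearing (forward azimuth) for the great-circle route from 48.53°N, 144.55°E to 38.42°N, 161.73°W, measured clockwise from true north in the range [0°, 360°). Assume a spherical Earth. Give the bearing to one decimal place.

Δλ = -161.73 − 144.55 = -306.28°; wrapped into (−180°, 180°]: 53.72°.
θ = atan2( sin Δλ · cos φ₂ , cos φ₁ · sin φ₂ − sin φ₁ · cos φ₂ · cos Δλ )
  = atan2(0.63159, 0.06414) = 84.201° → normalised to [0°, 360°): 84.201°.

84.2°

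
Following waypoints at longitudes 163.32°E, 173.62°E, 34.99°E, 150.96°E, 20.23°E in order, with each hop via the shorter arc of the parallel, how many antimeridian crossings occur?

Leg 1: +163.32° → +173.62°, shortest Δλ = 10.3° (east) — does not cross 180°.
Leg 2: +173.62° → +34.99°, shortest Δλ = -138.63° (west) — does not cross 180°.
Leg 3: +34.99° → +150.96°, shortest Δλ = 115.97° (east) — does not cross 180°.
Leg 4: +150.96° → +20.23°, shortest Δλ = -130.73° (west) — does not cross 180°.
Total crossings: 0.

0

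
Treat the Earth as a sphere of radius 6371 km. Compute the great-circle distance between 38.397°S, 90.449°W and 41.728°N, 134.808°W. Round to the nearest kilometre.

9977 km

Δλ = -134.808 − -90.449 = -44.359°.
Δφ = 41.728 − -38.397 = 80.125°.
a = sin²(Δφ/2) + cos φ₁ · cos φ₂ · sin²(Δλ/2) = 0.497607.
c = 2·atan2(√a, √(1−a)) = 1.56601 rad → d = 6371·c ≈ 9977.05 km.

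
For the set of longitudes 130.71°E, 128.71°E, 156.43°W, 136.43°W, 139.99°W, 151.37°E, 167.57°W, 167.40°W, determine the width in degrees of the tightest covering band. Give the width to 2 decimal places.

Sort the longitudes: -167.57°, -167.40°, -156.43°, -139.99°, -136.43°, +128.71°, +130.71°, +151.37°.
Eastward gaps between consecutive values (wrapping around): 0.17°, 10.97°, 16.44°, 3.56°, 265.14°, 2.00°, 20.66°, 41.06°.
Largest gap = 265.14° ⇒ minimal covering band is its complement: 360° − 265.14° = 94.86°.
Band runs from +128.71° eastward to -136.43°, crossing the antimeridian.

94.86°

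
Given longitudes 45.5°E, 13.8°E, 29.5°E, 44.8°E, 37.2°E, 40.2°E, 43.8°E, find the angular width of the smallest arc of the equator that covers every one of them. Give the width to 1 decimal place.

Sort the longitudes: +13.8°, +29.5°, +37.2°, +40.2°, +43.8°, +44.8°, +45.5°.
Eastward gaps between consecutive values (wrapping around): 15.7°, 7.7°, 3.0°, 3.6°, 1.0°, 0.7°, 328.3°.
Largest gap = 328.3° ⇒ minimal covering band is its complement: 360° − 328.3° = 31.7°.
Band runs from +13.8° eastward to +45.5°.

31.7°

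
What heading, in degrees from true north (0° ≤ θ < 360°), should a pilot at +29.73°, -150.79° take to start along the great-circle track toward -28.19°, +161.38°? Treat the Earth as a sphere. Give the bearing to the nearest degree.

Δλ = 161.38 − -150.79 = 312.17°; wrapped into (−180°, 180°]: -47.83°.
θ = atan2( sin Δλ · cos φ₂ , cos φ₁ · sin φ₂ − sin φ₁ · cos φ₂ · cos Δλ )
  = atan2(-0.65324, -0.70365) = -137.127° → normalised to [0°, 360°): 222.873°.

223°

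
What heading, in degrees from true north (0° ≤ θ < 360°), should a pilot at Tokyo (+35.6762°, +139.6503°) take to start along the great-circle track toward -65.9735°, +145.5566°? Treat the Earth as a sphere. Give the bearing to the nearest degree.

178°

Δλ = 145.5566 − 139.6503 = 5.9063°.
θ = atan2( sin Δλ · cos φ₂ , cos φ₁ · sin φ₂ − sin φ₁ · cos φ₂ · cos Δλ )
  = atan2(0.04190, -0.97814) = 177.547° → normalised to [0°, 360°): 177.547°.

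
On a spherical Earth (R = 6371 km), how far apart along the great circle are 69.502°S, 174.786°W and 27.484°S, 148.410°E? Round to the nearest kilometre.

Δλ = 148.410 − -174.786 = 323.196°; wrapped into (−180°, 180°]: -36.804°.
Δφ = -27.484 − -69.502 = 42.018°.
a = sin²(Δφ/2) + cos φ₁ · cos φ₂ · sin²(Δλ/2) = 0.159491.
c = 2·atan2(√a, √(1−a)) = 0.82164 rad → d = 6371·c ≈ 5234.70 km.

5235 km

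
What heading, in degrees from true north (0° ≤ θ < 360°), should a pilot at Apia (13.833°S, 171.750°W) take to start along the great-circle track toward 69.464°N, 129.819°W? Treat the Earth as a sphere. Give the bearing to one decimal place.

Δλ = -129.819 − -171.750 = 41.931°.
θ = atan2( sin Δλ · cos φ₂ , cos φ₁ · sin φ₂ − sin φ₁ · cos φ₂ · cos Δλ )
  = atan2(0.23441, 0.97169) = 13.563° → normalised to [0°, 360°): 13.563°.

13.6°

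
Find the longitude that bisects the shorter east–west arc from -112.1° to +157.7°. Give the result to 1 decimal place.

-157.2°

Signed shortest Δλ from -112.1° to +157.7° is -90.2°.
Midpoint longitude = -112.1° + (-90.2°)/2 = -112.1° − 45.1° = -157.2°.
(The naïve average (-112.1 + +157.7)/2 = 22.8° is on the wrong side of the globe.)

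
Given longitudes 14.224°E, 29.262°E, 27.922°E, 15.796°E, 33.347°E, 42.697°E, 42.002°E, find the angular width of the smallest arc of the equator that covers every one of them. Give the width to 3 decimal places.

Sort the longitudes: +14.224°, +15.796°, +27.922°, +29.262°, +33.347°, +42.002°, +42.697°.
Eastward gaps between consecutive values (wrapping around): 1.572°, 12.126°, 1.340°, 4.085°, 8.655°, 0.695°, 331.527°.
Largest gap = 331.527° ⇒ minimal covering band is its complement: 360° − 331.527° = 28.473°.
Band runs from +14.224° eastward to +42.697°.

28.473°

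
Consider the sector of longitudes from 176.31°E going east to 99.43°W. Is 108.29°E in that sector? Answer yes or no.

Band width going east from +176.31° to -99.43°: ((-99.43 − 176.31) mod 360) = 84.26°.
Offset of +108.29° east of the west edge: ((108.29 − 176.31) mod 360) = 291.98°.
291.98° > 84.26° ⇒ outside.

No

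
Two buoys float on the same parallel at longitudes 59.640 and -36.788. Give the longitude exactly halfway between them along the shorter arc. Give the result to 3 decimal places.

+11.426°

Signed shortest Δλ from +59.640° to -36.788° is -96.428°.
Midpoint longitude = +59.640° + (-96.428°)/2 = +59.640° − 48.214° = +11.426°.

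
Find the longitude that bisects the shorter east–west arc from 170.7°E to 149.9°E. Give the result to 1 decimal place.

160.3°E

Signed shortest Δλ from +170.7° to +149.9° is -20.8°.
Midpoint longitude = +170.7° + (-20.8°)/2 = +170.7° − 10.4° = +160.3°.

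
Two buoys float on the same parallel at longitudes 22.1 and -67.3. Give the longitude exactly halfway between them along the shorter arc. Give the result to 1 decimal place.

Signed shortest Δλ from +22.1° to -67.3° is -89.4°.
Midpoint longitude = +22.1° + (-89.4°)/2 = +22.1° − 44.7° = -22.6°.

-22.6°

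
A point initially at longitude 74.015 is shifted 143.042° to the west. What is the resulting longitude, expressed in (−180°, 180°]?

-69.027°

Start at +74.015°; shift −143.042° → -69.027°.
-69.027° already lies in (−180°, 180°].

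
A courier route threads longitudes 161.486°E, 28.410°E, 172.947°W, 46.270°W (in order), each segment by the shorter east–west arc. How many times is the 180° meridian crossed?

Leg 1: +161.486° → +28.410°, shortest Δλ = -133.076° (west) — does not cross 180°.
Leg 2: +28.410° → -172.947°, shortest Δλ = 158.643° (east) — crosses 180°.
Leg 3: -172.947° → -46.270°, shortest Δλ = 126.677° (east) — does not cross 180°.
Total crossings: 1.

1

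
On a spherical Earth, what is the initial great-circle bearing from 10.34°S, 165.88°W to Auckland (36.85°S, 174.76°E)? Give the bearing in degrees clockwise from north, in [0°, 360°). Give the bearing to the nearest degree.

Δλ = 174.76 − -165.88 = 340.64°; wrapped into (−180°, 180°]: -19.36°.
θ = atan2( sin Δλ · cos φ₂ , cos φ₁ · sin φ₂ − sin φ₁ · cos φ₂ · cos Δλ )
  = atan2(-0.26527, -0.45448) = -149.728° → normalised to [0°, 360°): 210.272°.

210°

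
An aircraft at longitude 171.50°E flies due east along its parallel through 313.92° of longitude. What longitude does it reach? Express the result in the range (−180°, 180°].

Start at +171.50°; shift +313.92° → +485.42°.
+485.42° lies outside (−180°, 180°]; subtract 360° → +125.42°.

125.42°E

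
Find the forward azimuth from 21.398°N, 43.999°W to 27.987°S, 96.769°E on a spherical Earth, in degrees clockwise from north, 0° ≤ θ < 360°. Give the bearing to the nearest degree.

Δλ = 96.769 − -43.999 = 140.768°.
θ = atan2( sin Δλ · cos φ₂ , cos φ₁ · sin φ₂ − sin φ₁ · cos φ₂ · cos Δλ )
  = atan2(0.55850, -0.18737) = 108.546° → normalised to [0°, 360°): 108.546°.

109°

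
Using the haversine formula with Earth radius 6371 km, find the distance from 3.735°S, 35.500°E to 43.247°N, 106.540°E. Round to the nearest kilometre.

Δλ = 106.540 − 35.500 = 71.040°.
Δφ = 43.247 − -3.735 = 46.982°.
a = sin²(Δφ/2) + cos φ₁ · cos φ₂ · sin²(Δλ/2) = 0.404235.
c = 2·atan2(√a, √(1−a)) = 1.37807 rad → d = 6371·c ≈ 8779.71 km.

8780 km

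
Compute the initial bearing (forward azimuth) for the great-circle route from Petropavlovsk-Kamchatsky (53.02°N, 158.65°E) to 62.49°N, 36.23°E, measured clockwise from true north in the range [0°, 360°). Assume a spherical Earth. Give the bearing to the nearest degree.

332°

Δλ = 36.23 − 158.65 = -122.42°.
θ = atan2( sin Δλ · cos φ₂ , cos φ₁ · sin φ₂ − sin φ₁ · cos φ₂ · cos Δλ )
  = atan2(-0.38991, 0.73134) = -28.064° → normalised to [0°, 360°): 331.936°.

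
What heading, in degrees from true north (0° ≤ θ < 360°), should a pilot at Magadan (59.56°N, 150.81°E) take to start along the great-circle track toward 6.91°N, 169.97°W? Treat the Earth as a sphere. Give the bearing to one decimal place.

Δλ = -169.97 − 150.81 = -320.78°; wrapped into (−180°, 180°]: 39.22°.
θ = atan2( sin Δλ · cos φ₂ , cos φ₁ · sin φ₂ − sin φ₁ · cos φ₂ · cos Δλ )
  = atan2(0.62771, -0.60213) = 133.809° → normalised to [0°, 360°): 133.809°.

133.8°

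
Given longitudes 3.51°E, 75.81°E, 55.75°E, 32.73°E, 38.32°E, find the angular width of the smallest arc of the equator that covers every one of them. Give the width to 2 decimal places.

Sort the longitudes: +3.51°, +32.73°, +38.32°, +55.75°, +75.81°.
Eastward gaps between consecutive values (wrapping around): 29.22°, 5.59°, 17.43°, 20.06°, 287.70°.
Largest gap = 287.70° ⇒ minimal covering band is its complement: 360° − 287.70° = 72.30°.
Band runs from +3.51° eastward to +75.81°.

72.30°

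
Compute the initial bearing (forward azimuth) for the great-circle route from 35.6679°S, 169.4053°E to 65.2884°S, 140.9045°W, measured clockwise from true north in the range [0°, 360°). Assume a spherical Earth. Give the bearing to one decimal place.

Δλ = -140.9045 − 169.4053 = -310.3098°; wrapped into (−180°, 180°]: 49.6902°.
θ = atan2( sin Δλ · cos φ₂ , cos φ₁ · sin φ₂ − sin φ₁ · cos φ₂ · cos Δλ )
  = atan2(0.31879, -0.58032) = 151.219° → normalised to [0°, 360°): 151.219°.

151.2°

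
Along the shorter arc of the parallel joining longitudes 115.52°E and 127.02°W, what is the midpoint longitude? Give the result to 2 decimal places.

Signed shortest Δλ from +115.52° to -127.02° is +117.46°.
Midpoint longitude = +115.52° + (+117.46°)/2 = +115.52° + 58.73° = +174.25°.
(The naïve average (+115.52 + -127.02)/2 = -5.75° is on the wrong side of the globe.)

174.25°E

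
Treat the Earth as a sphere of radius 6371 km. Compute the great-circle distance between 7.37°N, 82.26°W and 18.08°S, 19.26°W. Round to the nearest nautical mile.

Δλ = -19.26 − -82.26 = 63.00°.
Δφ = -18.08 − 7.37 = -25.45°.
a = sin²(Δφ/2) + cos φ₁ · cos φ₂ · sin²(Δλ/2) = 0.305901.
c = 2·atan2(√a, √(1−a)) = 1.17212 rad → d = 6371·c ≈ 7467.58 km ≈ 4032.17 nmi.

4032 nmi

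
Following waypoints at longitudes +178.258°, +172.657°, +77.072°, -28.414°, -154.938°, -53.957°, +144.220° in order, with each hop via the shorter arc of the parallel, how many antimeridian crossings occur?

Leg 1: +178.258° → +172.657°, shortest Δλ = -5.601° (west) — does not cross 180°.
Leg 2: +172.657° → +77.072°, shortest Δλ = -95.585° (west) — does not cross 180°.
Leg 3: +77.072° → -28.414°, shortest Δλ = -105.486° (west) — does not cross 180°.
Leg 4: -28.414° → -154.938°, shortest Δλ = -126.524° (west) — does not cross 180°.
Leg 5: -154.938° → -53.957°, shortest Δλ = 100.981° (east) — does not cross 180°.
Leg 6: -53.957° → +144.220°, shortest Δλ = -161.823° (west) — crosses 180°.
Total crossings: 1.

1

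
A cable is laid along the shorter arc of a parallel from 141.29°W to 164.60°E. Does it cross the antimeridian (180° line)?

Naïve |164.60 − -141.29| = 305.89° > 180°, so the shorter arc goes the other way round — across 180°.
Signed shortest Δλ = ((164.60 − -141.29 + 180) mod 360) − 180 = -54.11°.
Going west by 54.11° from -141.29° passes through 180° before reaching +164.60°.

Yes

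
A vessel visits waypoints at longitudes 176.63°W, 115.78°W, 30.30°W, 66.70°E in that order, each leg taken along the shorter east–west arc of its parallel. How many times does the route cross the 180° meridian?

0

Leg 1: -176.63° → -115.78°, shortest Δλ = 60.85° (east) — does not cross 180°.
Leg 2: -115.78° → -30.30°, shortest Δλ = 85.48° (east) — does not cross 180°.
Leg 3: -30.30° → +66.70°, shortest Δλ = 97.0° (east) — does not cross 180°.
Total crossings: 0.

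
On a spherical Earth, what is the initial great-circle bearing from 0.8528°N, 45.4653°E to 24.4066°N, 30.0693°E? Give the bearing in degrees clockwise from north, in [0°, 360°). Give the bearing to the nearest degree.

329°

Δλ = 30.0693 − 45.4653 = -15.3960°.
θ = atan2( sin Δλ · cos φ₂ , cos φ₁ · sin φ₂ − sin φ₁ · cos φ₂ · cos Δλ )
  = atan2(-0.24176, 0.40010) = -31.143° → normalised to [0°, 360°): 328.857°.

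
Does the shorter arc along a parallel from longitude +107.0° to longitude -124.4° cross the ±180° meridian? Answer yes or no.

Naïve |-124.4 − 107.0| = 231.4° > 180°, so the shorter arc goes the other way round — across 180°.
Signed shortest Δλ = ((-124.4 − 107.0 + 180) mod 360) − 180 = 128.6°.
Going east by 128.6° from +107.0° passes through 180° before reaching -124.4°.

Yes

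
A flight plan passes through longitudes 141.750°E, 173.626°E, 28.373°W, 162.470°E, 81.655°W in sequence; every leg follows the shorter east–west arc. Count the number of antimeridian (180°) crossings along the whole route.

3

Leg 1: +141.750° → +173.626°, shortest Δλ = 31.876° (east) — does not cross 180°.
Leg 2: +173.626° → -28.373°, shortest Δλ = 158.001° (east) — crosses 180°.
Leg 3: -28.373° → +162.470°, shortest Δλ = -169.157° (west) — crosses 180°.
Leg 4: +162.470° → -81.655°, shortest Δλ = 115.875° (east) — crosses 180°.
Total crossings: 3.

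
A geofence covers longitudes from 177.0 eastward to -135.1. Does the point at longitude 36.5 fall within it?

No

Band width going east from +177.0° to -135.1°: ((-135.1 − 177.0) mod 360) = 47.9°.
Offset of +36.5° east of the west edge: ((36.5 − 177.0) mod 360) = 219.5°.
219.5° > 47.9° ⇒ outside.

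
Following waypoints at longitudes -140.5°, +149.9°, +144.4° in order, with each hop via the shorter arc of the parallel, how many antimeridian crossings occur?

1

Leg 1: -140.5° → +149.9°, shortest Δλ = -69.6° (west) — crosses 180°.
Leg 2: +149.9° → +144.4°, shortest Δλ = -5.5° (west) — does not cross 180°.
Total crossings: 1.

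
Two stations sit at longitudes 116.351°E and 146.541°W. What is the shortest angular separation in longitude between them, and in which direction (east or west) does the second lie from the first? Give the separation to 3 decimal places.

97.108° east

Raw difference: -146.541 − 116.351 = -262.892°.
Normalise into (−180°, 180°]: -262.892° + 360° = 97.108°.
Positive ⇒ the second point lies to the east; separation 97.108°.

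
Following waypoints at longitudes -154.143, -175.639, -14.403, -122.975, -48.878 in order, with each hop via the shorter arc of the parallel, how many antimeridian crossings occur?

0

Leg 1: -154.143° → -175.639°, shortest Δλ = -21.496° (west) — does not cross 180°.
Leg 2: -175.639° → -14.403°, shortest Δλ = 161.236° (east) — does not cross 180°.
Leg 3: -14.403° → -122.975°, shortest Δλ = -108.572° (west) — does not cross 180°.
Leg 4: -122.975° → -48.878°, shortest Δλ = 74.097° (east) — does not cross 180°.
Total crossings: 0.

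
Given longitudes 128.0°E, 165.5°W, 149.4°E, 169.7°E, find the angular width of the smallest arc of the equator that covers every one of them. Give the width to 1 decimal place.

66.5°

Sort the longitudes: -165.5°, +128.0°, +149.4°, +169.7°.
Eastward gaps between consecutive values (wrapping around): 293.5°, 21.4°, 20.3°, 24.8°.
Largest gap = 293.5° ⇒ minimal covering band is its complement: 360° − 293.5° = 66.5°.
Band runs from +128.0° eastward to -165.5°, crossing the antimeridian.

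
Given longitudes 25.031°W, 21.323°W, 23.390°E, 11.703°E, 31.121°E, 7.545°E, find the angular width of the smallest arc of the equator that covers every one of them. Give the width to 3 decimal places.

Sort the longitudes: -25.031°, -21.323°, +7.545°, +11.703°, +23.390°, +31.121°.
Eastward gaps between consecutive values (wrapping around): 3.708°, 28.868°, 4.158°, 11.687°, 7.731°, 303.848°.
Largest gap = 303.848° ⇒ minimal covering band is its complement: 360° − 303.848° = 56.152°.
Band runs from -25.031° eastward to +31.121°.

56.152°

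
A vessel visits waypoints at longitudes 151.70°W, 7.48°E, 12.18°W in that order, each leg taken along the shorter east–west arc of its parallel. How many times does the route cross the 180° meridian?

0

Leg 1: -151.70° → +7.48°, shortest Δλ = 159.18° (east) — does not cross 180°.
Leg 2: +7.48° → -12.18°, shortest Δλ = -19.66° (west) — does not cross 180°.
Total crossings: 0.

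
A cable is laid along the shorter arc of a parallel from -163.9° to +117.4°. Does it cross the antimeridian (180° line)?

Yes

Naïve |117.4 − -163.9| = 281.3° > 180°, so the shorter arc goes the other way round — across 180°.
Signed shortest Δλ = ((117.4 − -163.9 + 180) mod 360) − 180 = -78.7°.
Going west by 78.7° from -163.9° passes through 180° before reaching +117.4°.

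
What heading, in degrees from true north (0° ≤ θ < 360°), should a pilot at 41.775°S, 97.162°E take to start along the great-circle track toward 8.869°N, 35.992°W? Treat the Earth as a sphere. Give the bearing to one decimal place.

245.1°

Δλ = -35.992 − 97.162 = -133.154°.
θ = atan2( sin Δλ · cos φ₂ , cos φ₁ · sin φ₂ − sin φ₁ · cos φ₂ · cos Δλ )
  = atan2(-0.72080, -0.33523) = -114.943° → normalised to [0°, 360°): 245.057°.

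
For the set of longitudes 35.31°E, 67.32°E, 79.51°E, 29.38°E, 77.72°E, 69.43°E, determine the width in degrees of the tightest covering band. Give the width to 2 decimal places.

Sort the longitudes: +29.38°, +35.31°, +67.32°, +69.43°, +77.72°, +79.51°.
Eastward gaps between consecutive values (wrapping around): 5.93°, 32.01°, 2.11°, 8.29°, 1.79°, 309.87°.
Largest gap = 309.87° ⇒ minimal covering band is its complement: 360° − 309.87° = 50.13°.
Band runs from +29.38° eastward to +79.51°.

50.13°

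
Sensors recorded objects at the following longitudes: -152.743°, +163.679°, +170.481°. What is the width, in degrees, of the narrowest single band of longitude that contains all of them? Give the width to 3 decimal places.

43.578°

Sort the longitudes: -152.743°, +163.679°, +170.481°.
Eastward gaps between consecutive values (wrapping around): 316.422°, 6.802°, 36.776°.
Largest gap = 316.422° ⇒ minimal covering band is its complement: 360° − 316.422° = 43.578°.
Band runs from +163.679° eastward to -152.743°, crossing the antimeridian.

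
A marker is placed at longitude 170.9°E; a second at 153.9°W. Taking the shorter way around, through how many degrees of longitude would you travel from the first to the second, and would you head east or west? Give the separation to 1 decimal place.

Raw difference: -153.9 − 170.9 = -324.8°.
Normalise into (−180°, 180°]: -324.8° + 360° = 35.2°.
Positive ⇒ the second point lies to the east; separation 35.2°.

35.2° east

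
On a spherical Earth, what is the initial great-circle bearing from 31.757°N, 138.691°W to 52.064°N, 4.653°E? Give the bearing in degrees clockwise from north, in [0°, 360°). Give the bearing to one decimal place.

Δλ = 4.653 − -138.691 = 143.344°.
θ = atan2( sin Δλ · cos φ₂ , cos φ₁ · sin φ₂ − sin φ₁ · cos φ₂ · cos Δλ )
  = atan2(0.36703, 0.93020) = 21.533° → normalised to [0°, 360°): 21.533°.

21.5°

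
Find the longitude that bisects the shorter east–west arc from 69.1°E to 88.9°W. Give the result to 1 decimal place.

9.9°W

Signed shortest Δλ from +69.1° to -88.9° is -158.0°.
Midpoint longitude = +69.1° + (-158.0°)/2 = +69.1° − 79.0° = -9.9°.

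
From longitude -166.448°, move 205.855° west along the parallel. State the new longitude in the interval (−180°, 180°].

Start at -166.448°; shift −205.855° → -372.303°.
-372.303° lies outside (−180°, 180°]; add 360° → -12.303°.

-12.303°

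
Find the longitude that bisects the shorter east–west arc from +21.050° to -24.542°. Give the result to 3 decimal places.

Signed shortest Δλ from +21.050° to -24.542° is -45.592°.
Midpoint longitude = +21.050° + (-45.592°)/2 = +21.050° − 22.796° = -1.746°.

-1.746°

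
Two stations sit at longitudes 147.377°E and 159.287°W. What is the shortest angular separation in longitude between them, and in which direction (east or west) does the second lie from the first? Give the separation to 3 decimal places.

53.336° east

Raw difference: -159.287 − 147.377 = -306.664°.
Normalise into (−180°, 180°]: -306.664° + 360° = 53.336°.
Positive ⇒ the second point lies to the east; separation 53.336°.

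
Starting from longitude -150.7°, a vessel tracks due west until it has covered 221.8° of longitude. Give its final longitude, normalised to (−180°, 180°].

-12.5°

Start at -150.7°; shift −221.8° → -372.5°.
-372.5° lies outside (−180°, 180°]; add 360° → -12.5°.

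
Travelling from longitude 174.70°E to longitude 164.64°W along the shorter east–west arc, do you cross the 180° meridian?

Yes

Naïve |-164.64 − 174.70| = 339.34° > 180°, so the shorter arc goes the other way round — across 180°.
Signed shortest Δλ = ((-164.64 − 174.70 + 180) mod 360) − 180 = 20.66°.
Going east by 20.66° from +174.70° passes through 180° before reaching -164.64°.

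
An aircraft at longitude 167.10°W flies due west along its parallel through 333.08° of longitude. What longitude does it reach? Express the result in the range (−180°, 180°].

Start at -167.10°; shift −333.08° → -500.18°.
-500.18° lies outside (−180°, 180°]; add 360° → -140.18°.

140.18°W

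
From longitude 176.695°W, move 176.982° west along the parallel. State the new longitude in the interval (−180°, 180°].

6.323°E

Start at -176.695°; shift −176.982° → -353.677°.
-353.677° lies outside (−180°, 180°]; add 360° → +6.323°.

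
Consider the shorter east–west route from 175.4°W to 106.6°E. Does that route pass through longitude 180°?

Yes

Naïve |106.6 − -175.4| = 282.0° > 180°, so the shorter arc goes the other way round — across 180°.
Signed shortest Δλ = ((106.6 − -175.4 + 180) mod 360) − 180 = -78.0°.
Going west by 78.0° from -175.4° passes through 180° before reaching +106.6°.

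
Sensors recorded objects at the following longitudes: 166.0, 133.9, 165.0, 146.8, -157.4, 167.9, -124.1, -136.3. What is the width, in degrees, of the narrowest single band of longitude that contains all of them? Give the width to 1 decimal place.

Sort the longitudes: -157.4°, -136.3°, -124.1°, +133.9°, +146.8°, +165.0°, +166.0°, +167.9°.
Eastward gaps between consecutive values (wrapping around): 21.1°, 12.2°, 258.0°, 12.9°, 18.2°, 1.0°, 1.9°, 34.7°.
Largest gap = 258.0° ⇒ minimal covering band is its complement: 360° − 258.0° = 102.0°.
Band runs from +133.9° eastward to -124.1°, crossing the antimeridian.

102.0°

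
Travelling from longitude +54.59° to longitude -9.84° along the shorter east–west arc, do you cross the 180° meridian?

No

Signed shortest Δλ = ((-9.84 − 54.59 + 180) mod 360) − 180 = -64.43°.
Going west by 64.43° from +54.59° reaches -9.84° without touching 180°.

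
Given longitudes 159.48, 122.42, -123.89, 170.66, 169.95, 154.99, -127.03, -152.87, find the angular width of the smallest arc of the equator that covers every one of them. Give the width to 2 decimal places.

113.69°

Sort the longitudes: -152.87°, -127.03°, -123.89°, +122.42°, +154.99°, +159.48°, +169.95°, +170.66°.
Eastward gaps between consecutive values (wrapping around): 25.84°, 3.14°, 246.31°, 32.57°, 4.49°, 10.47°, 0.71°, 36.47°.
Largest gap = 246.31° ⇒ minimal covering band is its complement: 360° − 246.31° = 113.69°.
Band runs from +122.42° eastward to -123.89°, crossing the antimeridian.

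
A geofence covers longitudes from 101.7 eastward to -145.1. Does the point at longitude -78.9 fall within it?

Band width going east from +101.7° to -145.1°: ((-145.1 − 101.7) mod 360) = 113.2°.
Offset of -78.9° east of the west edge: ((-78.9 − 101.7) mod 360) = 179.4°.
179.4° > 113.2° ⇒ outside.

No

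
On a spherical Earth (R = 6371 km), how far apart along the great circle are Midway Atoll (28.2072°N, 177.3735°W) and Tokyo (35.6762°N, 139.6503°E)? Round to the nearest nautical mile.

2217 nmi

Δλ = 139.6503 − -177.3735 = 317.0238°; wrapped into (−180°, 180°]: -42.9762°.
Δφ = 35.6762 − 28.2072 = 7.4690°.
a = sin²(Δφ/2) + cos φ₁ · cos φ₂ · sin²(Δλ/2) = 0.100297.
c = 2·atan2(√a, √(1−a)) = 0.64449 rad → d = 6371·c ≈ 4106.05 km ≈ 2217.09 nmi.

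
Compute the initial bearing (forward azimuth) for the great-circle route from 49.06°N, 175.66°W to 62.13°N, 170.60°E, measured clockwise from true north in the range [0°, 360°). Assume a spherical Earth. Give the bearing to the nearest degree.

335°

Δλ = 170.60 − -175.66 = 346.26°; wrapped into (−180°, 180°]: -13.74°.
θ = atan2( sin Δλ · cos φ₂ , cos φ₁ · sin φ₂ − sin φ₁ · cos φ₂ · cos Δλ )
  = atan2(-0.11103, 0.23625) = -25.173° → normalised to [0°, 360°): 334.827°.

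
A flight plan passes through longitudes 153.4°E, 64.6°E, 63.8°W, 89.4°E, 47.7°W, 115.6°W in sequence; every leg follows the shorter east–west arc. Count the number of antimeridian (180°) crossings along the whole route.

0

Leg 1: +153.4° → +64.6°, shortest Δλ = -88.8° (west) — does not cross 180°.
Leg 2: +64.6° → -63.8°, shortest Δλ = -128.4° (west) — does not cross 180°.
Leg 3: -63.8° → +89.4°, shortest Δλ = 153.2° (east) — does not cross 180°.
Leg 4: +89.4° → -47.7°, shortest Δλ = -137.1° (west) — does not cross 180°.
Leg 5: -47.7° → -115.6°, shortest Δλ = -67.9° (west) — does not cross 180°.
Total crossings: 0.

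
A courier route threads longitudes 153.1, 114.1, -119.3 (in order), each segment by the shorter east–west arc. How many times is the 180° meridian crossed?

1

Leg 1: +153.1° → +114.1°, shortest Δλ = -39.0° (west) — does not cross 180°.
Leg 2: +114.1° → -119.3°, shortest Δλ = 126.6° (east) — crosses 180°.
Total crossings: 1.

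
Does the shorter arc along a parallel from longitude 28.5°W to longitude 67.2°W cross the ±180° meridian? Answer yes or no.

No

Signed shortest Δλ = ((-67.2 − -28.5 + 180) mod 360) − 180 = -38.7°.
Going west by 38.7° from -28.5° reaches -67.2° without touching 180°.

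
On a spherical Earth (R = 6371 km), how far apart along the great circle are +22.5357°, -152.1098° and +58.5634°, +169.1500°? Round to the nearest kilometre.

Δλ = 169.1500 − -152.1098 = 321.2598°; wrapped into (−180°, 180°]: -38.7402°.
Δφ = 58.5634 − 22.5357 = 36.0277°.
a = sin²(Δφ/2) + cos φ₁ · cos φ₂ · sin²(Δλ/2) = 0.148626.
c = 2·atan2(√a, √(1−a)) = 0.79154 rad → d = 6371·c ≈ 5042.92 km.

5043 km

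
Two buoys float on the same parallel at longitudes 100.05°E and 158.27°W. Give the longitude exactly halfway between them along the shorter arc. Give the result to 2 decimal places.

150.89°E

Signed shortest Δλ from +100.05° to -158.27° is +101.68°.
Midpoint longitude = +100.05° + (+101.68°)/2 = +100.05° + 50.84° = +150.89°.
(The naïve average (+100.05 + -158.27)/2 = -29.11° is on the wrong side of the globe.)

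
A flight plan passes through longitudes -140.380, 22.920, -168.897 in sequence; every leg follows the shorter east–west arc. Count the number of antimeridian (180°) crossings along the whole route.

Leg 1: -140.380° → +22.920°, shortest Δλ = 163.3° (east) — does not cross 180°.
Leg 2: +22.920° → -168.897°, shortest Δλ = 168.183° (east) — crosses 180°.
Total crossings: 1.

1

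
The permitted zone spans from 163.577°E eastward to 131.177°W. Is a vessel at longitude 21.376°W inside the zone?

No

Band width going east from +163.577° to -131.177°: ((-131.177 − 163.577) mod 360) = 65.246°.
Offset of -21.376° east of the west edge: ((-21.376 − 163.577) mod 360) = 175.047°.
175.047° > 65.246° ⇒ outside.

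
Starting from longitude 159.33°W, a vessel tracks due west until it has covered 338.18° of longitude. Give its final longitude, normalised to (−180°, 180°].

Start at -159.33°; shift −338.18° → -497.51°.
-497.51° lies outside (−180°, 180°]; add 360° → -137.51°.

137.51°W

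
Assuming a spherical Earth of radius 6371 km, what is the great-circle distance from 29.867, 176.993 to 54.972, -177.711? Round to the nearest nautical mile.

Δλ = -177.711 − 176.993 = -354.704°; wrapped into (−180°, 180°]: 5.296°.
Δφ = 54.972 − 29.867 = 25.105°.
a = sin²(Δφ/2) + cos φ₁ · cos φ₂ · sin²(Δλ/2) = 0.048297.
c = 2·atan2(√a, √(1−a)) = 0.44315 rad → d = 6371·c ≈ 2823.29 km ≈ 1524.45 nmi.

1524 nmi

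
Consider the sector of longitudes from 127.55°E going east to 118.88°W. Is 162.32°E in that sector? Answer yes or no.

Band width going east from +127.55° to -118.88°: ((-118.88 − 127.55) mod 360) = 113.57°.
Offset of +162.32° east of the west edge: ((162.32 − 127.55) mod 360) = 34.77°.
34.77° ≤ 113.57° ⇒ inside.

Yes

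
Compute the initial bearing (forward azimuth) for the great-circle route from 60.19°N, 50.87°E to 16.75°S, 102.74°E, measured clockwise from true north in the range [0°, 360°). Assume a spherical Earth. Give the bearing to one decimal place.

Δλ = 102.74 − 50.87 = 51.87°.
θ = atan2( sin Δλ · cos φ₂ , cos φ₁ · sin φ₂ − sin φ₁ · cos φ₂ · cos Δλ )
  = atan2(0.75324, -0.65629) = 131.065° → normalised to [0°, 360°): 131.065°.

131.1°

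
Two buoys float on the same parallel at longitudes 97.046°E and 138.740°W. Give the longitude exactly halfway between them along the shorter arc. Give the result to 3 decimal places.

Signed shortest Δλ from +97.046° to -138.740° is +124.214°.
Midpoint longitude = +97.046° + (+124.214°)/2 = +97.046° + 62.107° = +159.153°.
(The naïve average (+97.046 + -138.740)/2 = -20.847° is on the wrong side of the globe.)

159.153°E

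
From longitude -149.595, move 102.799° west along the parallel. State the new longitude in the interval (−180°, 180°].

+107.606°

Start at -149.595°; shift −102.799° → -252.394°.
-252.394° lies outside (−180°, 180°]; add 360° → +107.606°.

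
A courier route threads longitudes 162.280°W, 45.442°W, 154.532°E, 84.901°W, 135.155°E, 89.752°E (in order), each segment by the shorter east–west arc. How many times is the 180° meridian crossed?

3

Leg 1: -162.280° → -45.442°, shortest Δλ = 116.838° (east) — does not cross 180°.
Leg 2: -45.442° → +154.532°, shortest Δλ = -160.026° (west) — crosses 180°.
Leg 3: +154.532° → -84.901°, shortest Δλ = 120.567° (east) — crosses 180°.
Leg 4: -84.901° → +135.155°, shortest Δλ = -139.944° (west) — crosses 180°.
Leg 5: +135.155° → +89.752°, shortest Δλ = -45.403° (west) — does not cross 180°.
Total crossings: 3.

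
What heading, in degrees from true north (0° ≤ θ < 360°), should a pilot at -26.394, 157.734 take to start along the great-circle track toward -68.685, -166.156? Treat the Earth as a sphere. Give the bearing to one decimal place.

Δλ = -166.156 − 157.734 = -323.890°; wrapped into (−180°, 180°]: 36.110°.
θ = atan2( sin Δλ · cos φ₂ , cos φ₁ · sin φ₂ − sin φ₁ · cos φ₂ · cos Δλ )
  = atan2(0.21422, -0.70394) = 163.074° → normalised to [0°, 360°): 163.074°.

163.1°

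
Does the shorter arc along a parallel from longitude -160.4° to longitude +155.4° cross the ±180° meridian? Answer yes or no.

Yes

Naïve |155.4 − -160.4| = 315.8° > 180°, so the shorter arc goes the other way round — across 180°.
Signed shortest Δλ = ((155.4 − -160.4 + 180) mod 360) − 180 = -44.2°.
Going west by 44.2° from -160.4° passes through 180° before reaching +155.4°.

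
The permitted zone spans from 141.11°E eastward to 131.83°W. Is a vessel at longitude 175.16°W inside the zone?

Band width going east from +141.11° to -131.83°: ((-131.83 − 141.11) mod 360) = 87.06°.
Offset of -175.16° east of the west edge: ((-175.16 − 141.11) mod 360) = 43.73°.
43.73° ≤ 87.06° ⇒ inside.

Yes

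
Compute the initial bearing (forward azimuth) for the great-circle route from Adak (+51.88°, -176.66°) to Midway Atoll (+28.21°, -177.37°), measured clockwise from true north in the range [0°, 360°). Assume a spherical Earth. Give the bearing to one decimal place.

181.6°

Δλ = -177.37 − -176.66 = -0.71°.
θ = atan2( sin Δλ · cos φ₂ , cos φ₁ · sin φ₂ − sin φ₁ · cos φ₂ · cos Δλ )
  = atan2(-0.01092, -0.40142) = -178.442° → normalised to [0°, 360°): 181.558°.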